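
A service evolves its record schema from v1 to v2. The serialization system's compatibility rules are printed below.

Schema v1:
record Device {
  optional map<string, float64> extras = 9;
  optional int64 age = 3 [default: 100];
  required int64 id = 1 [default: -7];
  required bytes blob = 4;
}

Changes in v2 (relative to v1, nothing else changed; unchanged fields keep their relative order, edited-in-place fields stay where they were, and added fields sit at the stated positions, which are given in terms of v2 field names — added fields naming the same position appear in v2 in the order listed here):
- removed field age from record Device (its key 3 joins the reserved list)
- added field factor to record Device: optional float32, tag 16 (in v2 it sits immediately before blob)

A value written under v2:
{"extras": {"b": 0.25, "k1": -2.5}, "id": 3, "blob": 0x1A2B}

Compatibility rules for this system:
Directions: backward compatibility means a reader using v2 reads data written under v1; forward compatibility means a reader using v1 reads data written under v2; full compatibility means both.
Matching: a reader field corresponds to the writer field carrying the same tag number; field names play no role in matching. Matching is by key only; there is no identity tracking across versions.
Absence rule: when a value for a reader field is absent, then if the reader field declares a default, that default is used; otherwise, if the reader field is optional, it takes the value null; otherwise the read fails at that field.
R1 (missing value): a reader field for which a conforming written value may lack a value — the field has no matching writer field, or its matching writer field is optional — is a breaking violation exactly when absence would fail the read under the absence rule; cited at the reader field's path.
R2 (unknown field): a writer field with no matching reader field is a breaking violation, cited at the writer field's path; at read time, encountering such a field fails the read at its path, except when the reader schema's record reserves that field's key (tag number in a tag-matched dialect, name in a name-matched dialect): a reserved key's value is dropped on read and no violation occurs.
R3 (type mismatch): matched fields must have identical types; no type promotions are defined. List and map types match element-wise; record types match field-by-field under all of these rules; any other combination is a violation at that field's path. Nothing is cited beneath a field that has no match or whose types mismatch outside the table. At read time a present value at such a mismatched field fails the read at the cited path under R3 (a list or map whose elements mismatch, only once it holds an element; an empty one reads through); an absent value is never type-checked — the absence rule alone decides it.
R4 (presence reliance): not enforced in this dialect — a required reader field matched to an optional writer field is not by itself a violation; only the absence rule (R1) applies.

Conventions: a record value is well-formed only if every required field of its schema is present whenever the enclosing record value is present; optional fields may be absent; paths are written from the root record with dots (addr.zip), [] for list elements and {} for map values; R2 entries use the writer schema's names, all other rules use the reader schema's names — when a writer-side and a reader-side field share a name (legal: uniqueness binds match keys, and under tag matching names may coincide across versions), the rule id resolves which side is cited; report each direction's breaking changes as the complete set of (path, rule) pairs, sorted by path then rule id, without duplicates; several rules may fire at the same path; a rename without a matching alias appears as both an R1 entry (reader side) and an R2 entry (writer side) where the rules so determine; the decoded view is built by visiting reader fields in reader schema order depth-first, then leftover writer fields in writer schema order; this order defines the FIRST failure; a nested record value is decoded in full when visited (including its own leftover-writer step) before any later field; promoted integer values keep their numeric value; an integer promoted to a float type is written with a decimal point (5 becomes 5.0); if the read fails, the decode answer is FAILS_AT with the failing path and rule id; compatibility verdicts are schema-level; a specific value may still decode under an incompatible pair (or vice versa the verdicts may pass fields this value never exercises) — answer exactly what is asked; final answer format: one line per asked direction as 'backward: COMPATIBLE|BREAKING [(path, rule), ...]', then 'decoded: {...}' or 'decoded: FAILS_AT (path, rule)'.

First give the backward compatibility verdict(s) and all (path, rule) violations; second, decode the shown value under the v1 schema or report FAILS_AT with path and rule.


backward: COMPATIBLE []; decoded: {"extras": {"b": 0.25, "k1": -2.5}, "age": 100, "id": 3, "blob": 0x1A2B}

arrows below run writer -> reader for Device
backward for Device (reader v2, writer v1):
  extras <- extras (map<string, float64> -> map<string, float64>, writer optional)
  id <- id (int64 -> int64, writer required)
  no writer field matches reader factor
  blob <- blob (bytes -> bytes, writer required)
  leftover writer field: age
  => no violations; backward on Device: COMPATIBLE
decoding the Device value with the v1 reader:
  extras := {"b": 0.25, "k1": -2.5}
  age := 100 (no value, default fills)
  id := 3
  blob := 0x1A2B
  => decoded: {"extras": {"b": 0.25, "k1": -2.5}, "age": 100, "id": 3, "blob": 0x1A2B}
diffs on Device not affecting the asked answer:
  removed field age from record Device (its key 3 joins the reserved list) -> inert for the asked Device verdict: nothing fires
  added field factor to record Device: optional float32, tag 16 (in v2 it sits immediately before blob) -> its effect on Device is confined to the forward direction, not asked


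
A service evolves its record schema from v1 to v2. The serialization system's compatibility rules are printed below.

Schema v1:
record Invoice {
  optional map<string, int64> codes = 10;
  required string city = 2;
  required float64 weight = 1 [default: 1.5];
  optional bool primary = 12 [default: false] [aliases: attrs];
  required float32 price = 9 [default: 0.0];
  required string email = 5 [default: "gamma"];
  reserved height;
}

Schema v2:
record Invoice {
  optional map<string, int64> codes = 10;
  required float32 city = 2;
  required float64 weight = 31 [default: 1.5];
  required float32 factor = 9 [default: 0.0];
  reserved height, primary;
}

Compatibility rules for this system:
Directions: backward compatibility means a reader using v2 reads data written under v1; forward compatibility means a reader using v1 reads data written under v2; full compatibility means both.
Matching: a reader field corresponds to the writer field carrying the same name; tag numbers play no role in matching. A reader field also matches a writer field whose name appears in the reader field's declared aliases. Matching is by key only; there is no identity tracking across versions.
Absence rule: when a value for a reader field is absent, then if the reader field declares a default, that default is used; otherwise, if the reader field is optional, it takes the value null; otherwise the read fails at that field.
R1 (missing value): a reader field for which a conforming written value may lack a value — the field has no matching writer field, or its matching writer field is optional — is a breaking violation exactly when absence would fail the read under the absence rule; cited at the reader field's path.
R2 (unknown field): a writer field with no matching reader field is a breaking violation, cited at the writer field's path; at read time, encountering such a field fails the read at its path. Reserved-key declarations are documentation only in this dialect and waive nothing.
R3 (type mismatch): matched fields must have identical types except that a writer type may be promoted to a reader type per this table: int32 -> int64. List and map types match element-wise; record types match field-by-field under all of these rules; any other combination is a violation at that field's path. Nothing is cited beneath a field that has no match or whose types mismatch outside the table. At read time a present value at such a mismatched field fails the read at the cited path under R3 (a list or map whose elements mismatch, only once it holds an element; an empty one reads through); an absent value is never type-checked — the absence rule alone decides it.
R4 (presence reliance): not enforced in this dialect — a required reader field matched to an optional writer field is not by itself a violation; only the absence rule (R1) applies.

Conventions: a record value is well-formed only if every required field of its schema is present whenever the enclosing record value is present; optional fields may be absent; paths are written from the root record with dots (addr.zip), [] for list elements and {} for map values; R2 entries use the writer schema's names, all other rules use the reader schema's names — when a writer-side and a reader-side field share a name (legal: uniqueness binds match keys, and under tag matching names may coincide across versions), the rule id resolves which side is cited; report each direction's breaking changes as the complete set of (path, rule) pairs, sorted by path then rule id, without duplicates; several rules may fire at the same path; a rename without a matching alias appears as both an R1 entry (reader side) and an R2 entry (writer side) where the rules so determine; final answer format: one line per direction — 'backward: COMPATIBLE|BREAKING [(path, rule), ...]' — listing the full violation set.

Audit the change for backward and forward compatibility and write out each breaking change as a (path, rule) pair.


each type pair in Invoice: writer, then reader
backward analysis of Invoice with v2 as reader and v1 as writer:
  map<string, int64> -> map<string, int64>, writer optional: codes aligns to codes
  string -> float32, writer required: city aligns to city
  float64 -> float64, writer required: weight aligns to weight
  factor: no writer match
  writer field primary has no reader counterpart
  writer field price has no reader counterpart
  writer field email has no reader counterpart
  breaking: (city, R3)
  breaking: (email, R2)
  breaking: (price, R2)
  breaking: (primary, R2)
  => 4 violation(s): backward is BREAKING for Invoice
forward analysis of Invoice with v1 as reader and v2 as writer:
  map<string, int64> -> map<string, int64>, writer optional: codes aligns to codes
  float32 -> string, writer required: city aligns to city
  float64 -> float64, writer required: weight aligns to weight
  primary: no writer match
  price: no writer match
  email: no writer match
  writer field factor has no reader counterpart
  breaking: (city, R3)
  breaking: (factor, R2)
  => 2 violation(s): forward is BREAKING for Invoice

backward: BREAKING [(city, R3), (email, R2), (price, R2), (primary, R2)]; forward: BREAKING [(city, R3), (factor, R2)]


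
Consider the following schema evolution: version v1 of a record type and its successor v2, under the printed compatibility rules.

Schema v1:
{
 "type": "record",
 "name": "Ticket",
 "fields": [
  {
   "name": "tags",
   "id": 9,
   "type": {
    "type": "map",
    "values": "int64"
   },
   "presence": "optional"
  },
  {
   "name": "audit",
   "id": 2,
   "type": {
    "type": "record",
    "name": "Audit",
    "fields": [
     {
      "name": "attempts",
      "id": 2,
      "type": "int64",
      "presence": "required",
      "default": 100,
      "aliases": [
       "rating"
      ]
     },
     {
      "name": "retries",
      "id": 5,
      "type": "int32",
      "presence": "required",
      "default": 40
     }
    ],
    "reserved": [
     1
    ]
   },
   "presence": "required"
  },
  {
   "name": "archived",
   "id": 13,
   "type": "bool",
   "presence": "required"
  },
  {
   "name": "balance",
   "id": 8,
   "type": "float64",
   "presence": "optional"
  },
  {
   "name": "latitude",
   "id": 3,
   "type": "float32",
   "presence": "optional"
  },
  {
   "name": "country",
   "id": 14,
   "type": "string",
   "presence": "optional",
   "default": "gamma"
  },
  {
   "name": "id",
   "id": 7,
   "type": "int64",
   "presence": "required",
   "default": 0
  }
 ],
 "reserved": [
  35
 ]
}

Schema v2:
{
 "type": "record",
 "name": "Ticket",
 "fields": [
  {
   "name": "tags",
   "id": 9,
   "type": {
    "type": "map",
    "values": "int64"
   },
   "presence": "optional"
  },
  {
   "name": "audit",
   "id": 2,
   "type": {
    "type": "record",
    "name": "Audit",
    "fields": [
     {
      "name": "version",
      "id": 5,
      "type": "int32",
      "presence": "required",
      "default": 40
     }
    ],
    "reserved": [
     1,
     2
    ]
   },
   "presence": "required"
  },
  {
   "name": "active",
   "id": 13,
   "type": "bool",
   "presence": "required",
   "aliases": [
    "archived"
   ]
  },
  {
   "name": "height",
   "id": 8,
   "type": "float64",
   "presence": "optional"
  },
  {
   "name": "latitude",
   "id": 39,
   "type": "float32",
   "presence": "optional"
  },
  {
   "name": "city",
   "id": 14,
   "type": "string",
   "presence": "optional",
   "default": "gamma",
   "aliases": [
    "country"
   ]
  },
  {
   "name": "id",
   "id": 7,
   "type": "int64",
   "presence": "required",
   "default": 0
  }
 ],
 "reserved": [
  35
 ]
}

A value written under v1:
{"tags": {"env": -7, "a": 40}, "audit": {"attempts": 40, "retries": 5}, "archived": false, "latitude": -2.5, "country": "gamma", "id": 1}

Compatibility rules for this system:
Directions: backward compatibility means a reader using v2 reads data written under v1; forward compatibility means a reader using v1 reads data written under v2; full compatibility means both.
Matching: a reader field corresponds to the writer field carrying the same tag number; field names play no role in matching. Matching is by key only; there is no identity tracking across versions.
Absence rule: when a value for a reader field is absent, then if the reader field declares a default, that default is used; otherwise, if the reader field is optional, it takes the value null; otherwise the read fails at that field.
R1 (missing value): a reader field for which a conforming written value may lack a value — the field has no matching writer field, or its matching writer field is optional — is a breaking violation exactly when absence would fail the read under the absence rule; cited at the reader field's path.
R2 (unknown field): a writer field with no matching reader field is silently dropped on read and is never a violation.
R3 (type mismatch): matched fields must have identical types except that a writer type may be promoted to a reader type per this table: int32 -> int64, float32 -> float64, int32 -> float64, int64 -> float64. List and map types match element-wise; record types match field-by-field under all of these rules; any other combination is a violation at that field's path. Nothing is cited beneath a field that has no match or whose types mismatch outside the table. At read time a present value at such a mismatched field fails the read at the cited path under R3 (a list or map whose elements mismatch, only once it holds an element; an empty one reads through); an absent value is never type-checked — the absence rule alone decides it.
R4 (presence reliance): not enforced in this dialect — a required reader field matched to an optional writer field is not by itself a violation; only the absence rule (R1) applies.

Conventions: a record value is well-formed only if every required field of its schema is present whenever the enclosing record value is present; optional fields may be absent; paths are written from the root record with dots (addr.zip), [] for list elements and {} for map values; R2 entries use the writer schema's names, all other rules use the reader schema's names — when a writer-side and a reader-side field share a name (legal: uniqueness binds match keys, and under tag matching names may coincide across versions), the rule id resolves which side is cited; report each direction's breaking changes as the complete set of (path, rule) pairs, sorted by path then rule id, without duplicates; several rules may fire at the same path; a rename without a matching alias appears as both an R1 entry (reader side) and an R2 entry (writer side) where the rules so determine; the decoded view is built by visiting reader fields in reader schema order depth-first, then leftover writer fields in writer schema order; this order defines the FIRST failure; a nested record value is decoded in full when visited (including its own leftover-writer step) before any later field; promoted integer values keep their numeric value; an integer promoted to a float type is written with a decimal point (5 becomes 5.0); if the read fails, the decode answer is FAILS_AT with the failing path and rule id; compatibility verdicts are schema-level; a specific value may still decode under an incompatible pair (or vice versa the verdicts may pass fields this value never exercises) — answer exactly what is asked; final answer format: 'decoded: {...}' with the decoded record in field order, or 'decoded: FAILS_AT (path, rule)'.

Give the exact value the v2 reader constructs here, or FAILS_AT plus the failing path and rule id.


decoded: {"tags": {"env": -7, "a": 40}, "audit": {"version": 5}, "active": false, "height": null, "latitude": null, "city": "gamma", "id": 1}

arrows below run writer -> reader for Ticket
migrating the Ticket value to v2:
  tags := {"env": -7, "a": 40}
  audit.version := 5 (from writer retries)
  writer audit.attempts: unmatched, discarded
  active := false (from writer archived)
  height := null (not supplied -> null)
  latitude := null (not supplied -> null)
  city := "gamma" (from writer country)
  id := 1
  writer latitude: unmatched, discarded
  => decoded: {"tags": {"env": -7, "a": 40}, "audit": {"version": 5}, "active": false, "height": null, "latitude": null, "city": "gamma", "id": 1}


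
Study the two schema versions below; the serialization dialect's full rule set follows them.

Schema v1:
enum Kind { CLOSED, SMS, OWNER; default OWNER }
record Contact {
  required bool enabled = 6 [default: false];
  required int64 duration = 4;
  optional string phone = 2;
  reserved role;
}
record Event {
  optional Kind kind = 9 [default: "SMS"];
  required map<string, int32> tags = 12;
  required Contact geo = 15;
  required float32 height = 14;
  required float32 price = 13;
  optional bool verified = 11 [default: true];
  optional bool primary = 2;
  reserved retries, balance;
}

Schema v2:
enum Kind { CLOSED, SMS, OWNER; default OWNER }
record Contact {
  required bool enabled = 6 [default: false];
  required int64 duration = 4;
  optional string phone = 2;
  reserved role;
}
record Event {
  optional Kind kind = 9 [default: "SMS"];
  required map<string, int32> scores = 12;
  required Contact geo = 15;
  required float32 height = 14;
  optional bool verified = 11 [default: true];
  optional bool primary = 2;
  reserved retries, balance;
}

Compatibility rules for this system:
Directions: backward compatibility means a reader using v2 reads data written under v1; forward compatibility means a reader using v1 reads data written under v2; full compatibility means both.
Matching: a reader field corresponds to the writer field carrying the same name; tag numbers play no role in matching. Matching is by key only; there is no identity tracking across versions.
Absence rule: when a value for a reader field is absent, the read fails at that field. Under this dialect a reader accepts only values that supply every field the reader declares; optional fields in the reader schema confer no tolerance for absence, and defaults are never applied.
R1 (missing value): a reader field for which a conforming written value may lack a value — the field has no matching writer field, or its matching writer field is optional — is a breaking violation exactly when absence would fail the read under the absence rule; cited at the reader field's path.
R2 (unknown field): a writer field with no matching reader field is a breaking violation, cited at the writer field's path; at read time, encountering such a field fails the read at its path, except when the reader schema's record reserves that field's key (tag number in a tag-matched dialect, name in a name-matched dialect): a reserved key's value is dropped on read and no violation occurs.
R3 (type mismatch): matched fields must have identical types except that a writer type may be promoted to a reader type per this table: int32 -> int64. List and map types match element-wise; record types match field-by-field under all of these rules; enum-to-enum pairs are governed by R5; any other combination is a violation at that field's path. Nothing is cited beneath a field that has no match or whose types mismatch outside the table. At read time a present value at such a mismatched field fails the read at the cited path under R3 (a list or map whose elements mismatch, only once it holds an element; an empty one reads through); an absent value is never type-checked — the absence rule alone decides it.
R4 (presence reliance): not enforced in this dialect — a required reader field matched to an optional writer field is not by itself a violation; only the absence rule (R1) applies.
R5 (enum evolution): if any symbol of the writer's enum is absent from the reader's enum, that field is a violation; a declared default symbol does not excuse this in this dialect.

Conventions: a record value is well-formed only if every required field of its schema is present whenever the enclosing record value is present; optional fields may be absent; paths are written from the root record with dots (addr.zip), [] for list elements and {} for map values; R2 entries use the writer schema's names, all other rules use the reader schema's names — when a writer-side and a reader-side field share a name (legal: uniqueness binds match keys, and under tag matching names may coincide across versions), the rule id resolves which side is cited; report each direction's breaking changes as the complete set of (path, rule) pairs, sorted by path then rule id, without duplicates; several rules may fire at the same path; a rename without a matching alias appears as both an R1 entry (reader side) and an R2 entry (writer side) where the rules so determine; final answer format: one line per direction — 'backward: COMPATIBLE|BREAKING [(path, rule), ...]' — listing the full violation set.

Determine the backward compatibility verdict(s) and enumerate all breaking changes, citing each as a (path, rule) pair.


in Event below, arrows point writer -> reader
backward pass over Event, reader schema v2, writer schema v1:
  kind: Kind -> Kind, writer optional; from kind
  no writer field matches reader scores
  geo: Contact -> Contact, writer required; from geo
  height: float32 -> float32, writer required; from height
  verified: bool -> bool, writer optional; from verified
  primary: bool -> bool, writer optional; from primary
  writer tags: unknown to reader
  writer price: unknown to reader
  geo.enabled: bool -> bool, writer required; from geo.enabled
  geo.duration: int64 -> int64, writer required; from geo.duration
  geo.phone: string -> string, writer optional; from geo.phone
  violation R1 at geo.phone
  violation R1 at kind
  violation R2 at price
  violation R1 at primary
  violation R1 at scores
  violation R2 at tags
  violation R1 at verified
  backward on Event therefore BREAKING (7)

backward: BREAKING [(geo.phone, R1), (kind, R1), (price, R2), (primary, R1), (scores, R1), (tags, R2), (verified, R1)]


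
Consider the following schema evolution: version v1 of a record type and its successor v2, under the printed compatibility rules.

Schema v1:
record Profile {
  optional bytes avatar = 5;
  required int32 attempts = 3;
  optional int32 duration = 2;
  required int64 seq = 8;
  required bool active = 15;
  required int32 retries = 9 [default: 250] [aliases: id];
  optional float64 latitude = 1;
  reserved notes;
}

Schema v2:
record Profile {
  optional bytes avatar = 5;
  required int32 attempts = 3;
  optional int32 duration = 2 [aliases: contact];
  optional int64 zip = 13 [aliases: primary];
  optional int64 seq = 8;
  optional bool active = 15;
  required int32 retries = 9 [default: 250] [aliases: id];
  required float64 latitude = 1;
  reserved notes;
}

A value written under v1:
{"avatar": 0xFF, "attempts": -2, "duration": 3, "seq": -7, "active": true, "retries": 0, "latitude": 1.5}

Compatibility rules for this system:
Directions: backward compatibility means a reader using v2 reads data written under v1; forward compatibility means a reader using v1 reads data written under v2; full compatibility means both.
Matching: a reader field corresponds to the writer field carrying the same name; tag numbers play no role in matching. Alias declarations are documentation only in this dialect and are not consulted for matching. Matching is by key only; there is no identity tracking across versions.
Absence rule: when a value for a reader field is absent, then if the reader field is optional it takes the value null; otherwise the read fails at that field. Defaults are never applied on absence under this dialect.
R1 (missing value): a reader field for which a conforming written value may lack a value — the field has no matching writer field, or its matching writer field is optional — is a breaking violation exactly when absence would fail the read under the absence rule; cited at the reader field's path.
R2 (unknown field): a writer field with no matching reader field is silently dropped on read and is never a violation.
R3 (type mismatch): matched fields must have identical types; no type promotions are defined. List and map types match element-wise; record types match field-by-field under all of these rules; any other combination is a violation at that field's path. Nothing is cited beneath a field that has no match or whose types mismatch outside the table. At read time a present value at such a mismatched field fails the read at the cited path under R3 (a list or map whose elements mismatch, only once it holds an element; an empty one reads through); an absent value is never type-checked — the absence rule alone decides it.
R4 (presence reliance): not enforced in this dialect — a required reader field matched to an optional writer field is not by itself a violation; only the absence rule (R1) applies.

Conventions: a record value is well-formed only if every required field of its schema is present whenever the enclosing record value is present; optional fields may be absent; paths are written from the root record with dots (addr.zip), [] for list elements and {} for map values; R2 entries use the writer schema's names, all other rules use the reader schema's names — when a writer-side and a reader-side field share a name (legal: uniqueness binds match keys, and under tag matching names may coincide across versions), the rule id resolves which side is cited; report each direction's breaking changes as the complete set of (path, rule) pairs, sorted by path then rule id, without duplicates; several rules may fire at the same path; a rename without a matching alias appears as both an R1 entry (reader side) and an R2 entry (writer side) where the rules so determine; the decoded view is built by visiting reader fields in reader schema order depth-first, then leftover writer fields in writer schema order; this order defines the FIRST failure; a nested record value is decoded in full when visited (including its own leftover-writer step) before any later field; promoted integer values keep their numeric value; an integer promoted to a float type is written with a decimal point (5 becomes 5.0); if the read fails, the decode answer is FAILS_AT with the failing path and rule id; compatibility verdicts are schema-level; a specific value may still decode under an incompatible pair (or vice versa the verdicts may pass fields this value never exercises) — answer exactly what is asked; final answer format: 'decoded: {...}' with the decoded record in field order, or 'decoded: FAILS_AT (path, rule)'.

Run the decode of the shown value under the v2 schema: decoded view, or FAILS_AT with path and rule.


decoded: {"avatar": 0xFF, "attempts": -2, "duration": 3, "zip": null, "seq": -7, "active": true, "retries": 0, "latitude": 1.5}

in Profile below, arrows point writer -> reader
decoding the Profile value with the v2 reader:
  avatar := 0xFF
  attempts := -2
  duration := 3
  zip := null (absent, optional -> null)
  seq := -7
  active := true
  retries := 0
  latitude := 1.5
  => decoded: {"avatar": 0xFF, "attempts": -2, "duration": 3, "zip": null, "seq": -7, "active": true, "retries": 0, "latitude": 1.5}
the other Profile changes do not affect what is asked:
  field seq in record Profile: required changed to optional -> changes Profile's schema-level verdicts only — the decode of this value is the same
  field active in record Profile: required changed to optional -> changes Profile's schema-level verdicts only — the decode of this value is the same
  field latitude in record Profile: optional changed to required -> changes Profile's schema-level verdicts only — the decode of this value is the same


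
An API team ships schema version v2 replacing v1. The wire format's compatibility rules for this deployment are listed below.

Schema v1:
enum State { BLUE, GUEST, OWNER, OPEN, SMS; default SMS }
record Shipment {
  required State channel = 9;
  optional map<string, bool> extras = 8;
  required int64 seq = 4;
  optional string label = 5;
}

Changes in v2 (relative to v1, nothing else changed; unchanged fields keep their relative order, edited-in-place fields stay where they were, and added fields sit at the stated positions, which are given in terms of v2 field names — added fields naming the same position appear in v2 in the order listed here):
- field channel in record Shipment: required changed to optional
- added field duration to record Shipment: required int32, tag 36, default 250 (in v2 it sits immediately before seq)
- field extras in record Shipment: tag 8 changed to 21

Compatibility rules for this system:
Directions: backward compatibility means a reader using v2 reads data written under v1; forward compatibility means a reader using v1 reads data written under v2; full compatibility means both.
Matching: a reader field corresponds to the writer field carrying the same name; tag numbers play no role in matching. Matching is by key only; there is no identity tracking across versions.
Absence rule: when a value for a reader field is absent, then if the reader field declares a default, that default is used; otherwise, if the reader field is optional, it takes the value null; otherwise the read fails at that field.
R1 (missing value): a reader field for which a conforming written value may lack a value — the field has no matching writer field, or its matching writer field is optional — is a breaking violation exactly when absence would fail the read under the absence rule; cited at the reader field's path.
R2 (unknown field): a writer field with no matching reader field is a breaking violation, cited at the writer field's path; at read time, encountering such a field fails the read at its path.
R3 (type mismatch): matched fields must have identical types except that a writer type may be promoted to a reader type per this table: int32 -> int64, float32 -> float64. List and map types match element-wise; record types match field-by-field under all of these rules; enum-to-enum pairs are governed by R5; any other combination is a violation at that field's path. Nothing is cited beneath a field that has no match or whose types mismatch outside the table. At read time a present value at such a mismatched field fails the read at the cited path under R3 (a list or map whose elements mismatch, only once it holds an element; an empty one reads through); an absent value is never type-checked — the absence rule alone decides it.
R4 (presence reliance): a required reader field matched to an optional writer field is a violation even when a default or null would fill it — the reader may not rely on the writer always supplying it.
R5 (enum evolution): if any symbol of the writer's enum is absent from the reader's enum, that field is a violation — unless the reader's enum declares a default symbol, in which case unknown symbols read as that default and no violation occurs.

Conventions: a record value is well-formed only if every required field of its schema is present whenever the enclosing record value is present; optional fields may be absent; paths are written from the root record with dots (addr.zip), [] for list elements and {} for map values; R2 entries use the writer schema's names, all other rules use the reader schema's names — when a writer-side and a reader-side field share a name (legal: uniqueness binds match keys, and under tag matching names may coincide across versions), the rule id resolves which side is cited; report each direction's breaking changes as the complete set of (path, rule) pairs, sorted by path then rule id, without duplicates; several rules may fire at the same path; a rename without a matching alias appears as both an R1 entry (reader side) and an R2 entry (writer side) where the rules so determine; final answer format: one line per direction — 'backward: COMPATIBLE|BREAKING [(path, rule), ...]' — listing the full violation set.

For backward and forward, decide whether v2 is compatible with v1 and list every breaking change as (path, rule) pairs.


backward: COMPATIBLE []; forward: BREAKING [(channel, R1), (channel, R4), (duration, R2)]

each type pair in Shipment: writer, then reader
backward for Shipment (reader v2, writer v1):
  channel: paired with writer channel (State -> State; writer required)
  extras: paired with writer extras (map<string, bool> -> map<string, bool>; writer optional)
  duration has no writer counterpart
  seq: paired with writer seq (int64 -> int64; writer required)
  label: paired with writer label (string -> string; writer optional)
  nothing fires on Shipment: backward is COMPATIBLE
forward for Shipment (reader v1, writer v2):
  channel: paired with writer channel (State -> State; writer optional)
  extras: paired with writer extras (map<string, bool> -> map<string, bool>; writer optional)
  seq: paired with writer seq (int64 -> int64; writer required)
  label: paired with writer label (string -> string; writer optional)
  duration (writer side), unknown to reader
  R1 fires at channel
  R4 fires at channel
  R2 fires at duration
  => 3 violation(s): forward is BREAKING for Shipment


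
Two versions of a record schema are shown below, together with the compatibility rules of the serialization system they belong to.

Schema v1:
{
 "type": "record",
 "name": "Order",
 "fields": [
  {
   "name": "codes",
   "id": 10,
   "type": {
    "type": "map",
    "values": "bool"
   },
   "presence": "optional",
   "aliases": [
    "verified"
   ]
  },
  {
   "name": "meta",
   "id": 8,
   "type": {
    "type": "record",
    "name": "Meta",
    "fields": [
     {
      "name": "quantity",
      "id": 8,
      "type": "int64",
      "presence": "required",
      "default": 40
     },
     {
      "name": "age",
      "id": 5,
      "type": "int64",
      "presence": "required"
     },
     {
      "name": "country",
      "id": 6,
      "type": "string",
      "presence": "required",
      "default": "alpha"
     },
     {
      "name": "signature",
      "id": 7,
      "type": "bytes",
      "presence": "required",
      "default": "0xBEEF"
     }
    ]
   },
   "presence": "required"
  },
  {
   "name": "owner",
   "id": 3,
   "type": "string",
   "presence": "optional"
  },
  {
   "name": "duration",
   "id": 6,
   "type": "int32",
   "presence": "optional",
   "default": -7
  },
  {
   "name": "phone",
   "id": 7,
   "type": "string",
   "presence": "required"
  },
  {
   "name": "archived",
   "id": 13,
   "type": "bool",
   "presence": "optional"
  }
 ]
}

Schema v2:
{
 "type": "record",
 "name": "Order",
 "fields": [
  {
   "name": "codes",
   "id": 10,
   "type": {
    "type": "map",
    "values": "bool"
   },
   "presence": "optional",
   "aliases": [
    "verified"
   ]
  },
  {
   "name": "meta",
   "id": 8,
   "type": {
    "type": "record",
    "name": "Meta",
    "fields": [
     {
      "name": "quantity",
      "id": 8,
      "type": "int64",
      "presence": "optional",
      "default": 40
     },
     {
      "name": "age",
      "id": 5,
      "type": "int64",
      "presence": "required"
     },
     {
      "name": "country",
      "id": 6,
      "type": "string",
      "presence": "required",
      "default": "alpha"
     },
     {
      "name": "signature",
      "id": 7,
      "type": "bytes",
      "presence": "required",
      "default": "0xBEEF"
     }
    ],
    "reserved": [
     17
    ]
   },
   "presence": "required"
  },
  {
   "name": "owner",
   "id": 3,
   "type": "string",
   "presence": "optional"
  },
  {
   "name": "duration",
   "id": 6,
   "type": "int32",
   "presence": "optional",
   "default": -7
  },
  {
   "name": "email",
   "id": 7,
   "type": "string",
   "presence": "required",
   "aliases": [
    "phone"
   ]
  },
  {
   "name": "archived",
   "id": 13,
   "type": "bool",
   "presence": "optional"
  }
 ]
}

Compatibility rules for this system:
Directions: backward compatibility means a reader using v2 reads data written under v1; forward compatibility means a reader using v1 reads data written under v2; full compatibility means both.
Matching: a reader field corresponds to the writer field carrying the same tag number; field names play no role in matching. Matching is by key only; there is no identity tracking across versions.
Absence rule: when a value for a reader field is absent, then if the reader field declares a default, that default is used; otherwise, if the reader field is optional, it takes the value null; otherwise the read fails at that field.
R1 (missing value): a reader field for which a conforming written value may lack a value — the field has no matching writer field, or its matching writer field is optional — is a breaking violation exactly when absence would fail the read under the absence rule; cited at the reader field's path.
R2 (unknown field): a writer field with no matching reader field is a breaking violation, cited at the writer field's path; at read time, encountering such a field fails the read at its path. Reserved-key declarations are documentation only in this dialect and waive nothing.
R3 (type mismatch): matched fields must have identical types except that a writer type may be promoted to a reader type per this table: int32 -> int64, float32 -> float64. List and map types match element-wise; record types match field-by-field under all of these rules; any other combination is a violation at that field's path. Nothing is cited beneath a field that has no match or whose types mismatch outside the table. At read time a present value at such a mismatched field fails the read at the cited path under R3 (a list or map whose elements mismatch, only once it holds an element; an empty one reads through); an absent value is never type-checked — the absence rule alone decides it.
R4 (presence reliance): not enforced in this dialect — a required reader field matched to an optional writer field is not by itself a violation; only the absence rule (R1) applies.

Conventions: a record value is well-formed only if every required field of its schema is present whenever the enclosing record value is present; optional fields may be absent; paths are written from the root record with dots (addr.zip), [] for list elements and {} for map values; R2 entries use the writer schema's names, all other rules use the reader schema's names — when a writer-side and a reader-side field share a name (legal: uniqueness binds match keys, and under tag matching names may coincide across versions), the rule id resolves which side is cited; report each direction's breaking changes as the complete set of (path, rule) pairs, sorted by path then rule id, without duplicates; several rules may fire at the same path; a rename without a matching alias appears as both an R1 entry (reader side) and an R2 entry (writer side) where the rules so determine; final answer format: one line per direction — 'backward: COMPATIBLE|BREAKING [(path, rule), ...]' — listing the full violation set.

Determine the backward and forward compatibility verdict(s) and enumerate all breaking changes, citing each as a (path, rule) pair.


backward: COMPATIBLE []; forward: COMPATIBLE []

each type pair in Order: writer, then reader
backward analysis of Order with v2 as reader and v1 as writer:
  codes: map<string, bool> -> map<string, bool>, writer optional; from codes
  meta: Meta -> Meta, writer required; from meta
  owner: string -> string, writer optional; from owner
  duration: int32 -> int32, writer optional; from duration
  email: string -> string, writer required; from phone
  archived: bool -> bool, writer optional; from archived
  meta.quantity: int64 -> int64, writer required; from meta.quantity
  meta.age: int64 -> int64, writer required; from meta.age
  meta.country: string -> string, writer required; from meta.country
  meta.signature: bytes -> bytes, writer required; from meta.signature
  => no violations; backward on Order: COMPATIBLE
forward analysis of Order with v1 as reader and v2 as writer:
  codes: map<string, bool> -> map<string, bool>, writer optional; from codes
  meta: Meta -> Meta, writer required; from meta
  owner: string -> string, writer optional; from owner
  duration: int32 -> int32, writer optional; from duration
  phone: string -> string, writer required; from email
  archived: bool -> bool, writer optional; from archived
  meta.quantity: int64 -> int64, writer optional; from meta.quantity
  meta.age: int64 -> int64, writer required; from meta.age
  meta.country: string -> string, writer required; from meta.country
  meta.signature: bytes -> bytes, writer required; from meta.signature
  => no violations; forward on Order: COMPATIBLE
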